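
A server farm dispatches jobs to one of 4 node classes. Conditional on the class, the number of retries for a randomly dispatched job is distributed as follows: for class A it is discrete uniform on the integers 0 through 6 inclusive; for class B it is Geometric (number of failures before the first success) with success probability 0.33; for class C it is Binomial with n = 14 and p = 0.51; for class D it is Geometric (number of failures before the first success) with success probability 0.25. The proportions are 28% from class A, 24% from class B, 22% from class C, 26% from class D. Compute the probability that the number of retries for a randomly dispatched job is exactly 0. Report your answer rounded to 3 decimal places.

Conditional on each class, P(X = 0): A: 0.142857; B: 0.33; C: 4.59987e-05; D: 0.25.
By total probability, P(X = 0) = 0.28·0.142857 + 0.24·0.33 + 0.22·4.59987e-05 + 0.26·0.25 = 0.18421.

0.184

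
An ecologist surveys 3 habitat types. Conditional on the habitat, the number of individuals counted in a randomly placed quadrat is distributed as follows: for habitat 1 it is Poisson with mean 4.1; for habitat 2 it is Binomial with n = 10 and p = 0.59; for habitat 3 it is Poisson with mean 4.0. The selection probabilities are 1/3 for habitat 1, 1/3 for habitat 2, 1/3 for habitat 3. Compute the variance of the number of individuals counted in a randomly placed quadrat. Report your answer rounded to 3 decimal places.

4.269

Per component, 1: μ=4.1, E[X²]=20.91; 2: μ=5.9, E[X²]=37.229; 3: μ=4, E[X²]=20.
E[X] = 0.333333·4.1 + 0.333333·5.9 + 0.333333·4 = 4.66667.
E[X²] = 0.333333·20.91 + 0.333333·37.229 + 0.333333·20 = 26.0463.
Var(X) = E[X²] − (E[X])² = 26.0463 − 21.7778 = 4.26856.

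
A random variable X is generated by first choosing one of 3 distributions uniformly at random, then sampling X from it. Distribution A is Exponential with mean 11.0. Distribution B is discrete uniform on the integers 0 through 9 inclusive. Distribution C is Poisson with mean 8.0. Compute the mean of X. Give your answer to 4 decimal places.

Component means — A: 11; B: 4.5; C: 8.
E[X] = 0.333333·11 + 0.333333·4.5 + 0.333333·8 = 7.83333.

7.8333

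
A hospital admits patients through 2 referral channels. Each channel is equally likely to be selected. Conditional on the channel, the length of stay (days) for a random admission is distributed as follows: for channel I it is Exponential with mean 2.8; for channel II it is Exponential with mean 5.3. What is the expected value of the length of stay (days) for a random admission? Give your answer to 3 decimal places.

4.050

Component means — I: 2.8; II: 5.3.
E[X] = 0.5·2.8 + 0.5·5.3 = 4.05.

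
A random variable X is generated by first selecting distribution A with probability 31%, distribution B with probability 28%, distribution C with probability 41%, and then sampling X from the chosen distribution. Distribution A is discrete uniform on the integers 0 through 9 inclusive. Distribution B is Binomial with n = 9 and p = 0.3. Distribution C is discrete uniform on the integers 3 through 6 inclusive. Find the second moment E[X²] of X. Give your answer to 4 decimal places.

For each component E[X²] = Var + (mean)², giving A: 28.5; B: 9.18; C: 21.5.
Overall E[X²] = 0.31·28.5 + 0.28·9.18 + 0.41·21.5 = 20.2204.

20.2204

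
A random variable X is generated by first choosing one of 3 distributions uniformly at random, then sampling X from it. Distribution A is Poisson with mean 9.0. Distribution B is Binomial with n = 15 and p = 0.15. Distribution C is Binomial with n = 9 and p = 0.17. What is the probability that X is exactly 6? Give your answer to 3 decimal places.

Conditional on each component, P(X = 6): A: 0.0910903; B: 0.0132045; C: 0.00115933.
By total probability, P(X = 6) = 0.333333·0.0910903 + 0.333333·0.0132045 + 0.333333·0.00115933 = 0.0351514.

0.035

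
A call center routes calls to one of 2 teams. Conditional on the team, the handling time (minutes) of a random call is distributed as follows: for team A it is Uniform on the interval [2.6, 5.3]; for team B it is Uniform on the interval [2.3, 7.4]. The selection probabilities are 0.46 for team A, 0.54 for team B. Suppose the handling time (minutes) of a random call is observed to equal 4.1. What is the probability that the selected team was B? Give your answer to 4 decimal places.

0.3833

Likelihoods f(4.1 | ·): A: 0.37037; B: 0.196078.
Posterior ∝ prior × likelihood. Numerator for B: 0.54·0.196078 = 0.105882.
Normalizing constant: 0.46·0.37037 + 0.54·0.196078 = 0.276253.
P(B | observation) = 0.105882 / 0.276253 = 0.383281.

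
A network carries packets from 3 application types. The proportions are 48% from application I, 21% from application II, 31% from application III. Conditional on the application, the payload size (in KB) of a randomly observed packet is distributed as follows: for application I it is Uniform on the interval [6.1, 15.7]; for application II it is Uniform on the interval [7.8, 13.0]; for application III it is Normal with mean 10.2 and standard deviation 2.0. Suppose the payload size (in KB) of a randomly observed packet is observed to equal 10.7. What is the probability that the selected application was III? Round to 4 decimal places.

0.3987

Likelihoods f(10.7 | ·): I: 0.104167; II: 0.192308; III: 0.193334.
Posterior ∝ prior × likelihood. Numerator for III: 0.31·0.193334 = 0.0599336.
Normalizing constant: 0.48·0.104167 + 0.21·0.192308 + 0.31·0.193334 = 0.150318.
P(III | observation) = 0.0599336 / 0.150318 = 0.398711.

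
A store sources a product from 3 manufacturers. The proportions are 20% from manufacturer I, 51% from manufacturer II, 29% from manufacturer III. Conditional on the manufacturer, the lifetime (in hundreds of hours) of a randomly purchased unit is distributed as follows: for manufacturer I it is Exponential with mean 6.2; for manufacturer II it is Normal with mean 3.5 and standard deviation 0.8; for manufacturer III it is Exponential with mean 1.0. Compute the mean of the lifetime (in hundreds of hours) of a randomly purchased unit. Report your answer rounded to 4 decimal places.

Component means — I: 6.2; II: 3.5; III: 1.
E[X] = 0.2·6.2 + 0.51·3.5 + 0.29·1 = 3.315.

3.3150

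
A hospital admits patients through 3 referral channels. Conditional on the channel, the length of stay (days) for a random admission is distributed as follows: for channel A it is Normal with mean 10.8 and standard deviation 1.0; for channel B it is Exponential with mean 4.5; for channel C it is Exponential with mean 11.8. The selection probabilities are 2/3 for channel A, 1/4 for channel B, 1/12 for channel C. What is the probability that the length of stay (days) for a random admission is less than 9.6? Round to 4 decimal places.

Conditional on each channel, P(X < 9.6): A: 0.11507; B: 0.881558; C: 0.556723.
By total probability, P(X < 9.6) = 0.666667·0.11507 + 0.25·0.881558 + 0.0833333·0.556723 = 0.343496.

0.3435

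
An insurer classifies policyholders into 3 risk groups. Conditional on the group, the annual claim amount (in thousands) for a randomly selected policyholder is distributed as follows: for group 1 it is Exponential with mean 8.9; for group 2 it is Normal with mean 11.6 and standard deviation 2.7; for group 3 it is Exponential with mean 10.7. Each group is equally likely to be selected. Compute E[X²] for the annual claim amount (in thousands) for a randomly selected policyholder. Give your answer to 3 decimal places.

176.417

For each component E[X²] = Var + (mean)², giving 1: 158.42; 2: 141.85; 3: 228.98.
Overall E[X²] = 0.333333·158.42 + 0.333333·141.85 + 0.333333·228.98 = 176.417.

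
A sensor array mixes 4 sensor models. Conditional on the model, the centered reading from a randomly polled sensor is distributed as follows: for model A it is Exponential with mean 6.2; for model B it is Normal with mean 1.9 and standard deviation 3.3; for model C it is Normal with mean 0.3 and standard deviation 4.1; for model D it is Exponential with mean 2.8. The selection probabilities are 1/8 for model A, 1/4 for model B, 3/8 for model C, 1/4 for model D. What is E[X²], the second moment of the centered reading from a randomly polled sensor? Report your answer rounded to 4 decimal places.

For each component E[X²] = Var + (mean)², giving A: 76.88; B: 14.5; C: 16.9; D: 15.68.
Overall E[X²] = 0.125·76.88 + 0.25·14.5 + 0.375·16.9 + 0.25·15.68 = 23.4925.

23.4925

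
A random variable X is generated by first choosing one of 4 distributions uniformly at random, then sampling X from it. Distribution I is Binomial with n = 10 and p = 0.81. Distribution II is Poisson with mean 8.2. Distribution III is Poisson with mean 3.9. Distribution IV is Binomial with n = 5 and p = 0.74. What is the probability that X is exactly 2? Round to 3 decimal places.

0.065

Conditional on each component, P(X = 2): I: 5.01431e-05; II: 0.00923385; III: 0.15394; IV: 0.0962462.
By total probability, P(X = 2) = 0.25·5.01431e-05 + 0.25·0.00923385 + 0.25·0.15394 + 0.25·0.0962462 = 0.0648675.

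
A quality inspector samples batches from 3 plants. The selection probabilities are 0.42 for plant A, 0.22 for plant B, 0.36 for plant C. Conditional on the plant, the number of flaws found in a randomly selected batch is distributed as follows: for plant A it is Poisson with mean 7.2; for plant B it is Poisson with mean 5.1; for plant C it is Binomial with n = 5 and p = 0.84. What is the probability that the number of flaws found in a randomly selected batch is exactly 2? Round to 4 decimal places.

Conditional on each plant, P(X = 2): A: 0.0193515; B: 0.0792882; C: 0.0289014.
By total probability, P(X = 2) = 0.42·0.0193515 + 0.22·0.0792882 + 0.36·0.0289014 = 0.0359755.

0.0360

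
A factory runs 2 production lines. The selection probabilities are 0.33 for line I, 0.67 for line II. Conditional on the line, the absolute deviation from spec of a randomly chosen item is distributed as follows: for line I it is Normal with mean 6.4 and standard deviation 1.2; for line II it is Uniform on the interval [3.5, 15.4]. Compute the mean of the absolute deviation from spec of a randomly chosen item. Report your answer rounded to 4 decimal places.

Component means — I: 6.4; II: 9.45.
E[X] = 0.33·6.4 + 0.67·9.45 = 8.4435.

8.4435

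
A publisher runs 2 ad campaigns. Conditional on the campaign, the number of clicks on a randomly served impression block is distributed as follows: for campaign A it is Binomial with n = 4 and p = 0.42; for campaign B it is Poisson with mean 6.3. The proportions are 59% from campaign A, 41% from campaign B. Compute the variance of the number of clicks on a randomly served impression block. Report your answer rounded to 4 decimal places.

Per component, A: μ=1.68, E[X²]=3.7968; B: μ=6.3, E[X²]=45.99.
E[X] = 0.59·1.68 + 0.41·6.3 = 3.5742.
E[X²] = 0.59·3.7968 + 0.41·45.99 = 21.096.
Var(X) = E[X²] − (E[X])² = 21.096 − 12.7749 = 8.32111.

8.3211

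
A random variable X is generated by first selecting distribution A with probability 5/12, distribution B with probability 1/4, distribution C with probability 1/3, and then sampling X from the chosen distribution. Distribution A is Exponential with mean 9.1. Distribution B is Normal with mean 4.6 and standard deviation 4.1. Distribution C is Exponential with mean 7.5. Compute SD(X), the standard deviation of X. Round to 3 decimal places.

Per component, A: μ=9.1, E[X²]=165.62; B: μ=4.6, E[X²]=37.97; C: μ=7.5, E[X²]=112.5.
E[X] = 0.416667·9.1 + 0.25·4.6 + 0.333333·7.5 = 7.44167.
E[X²] = 0.416667·165.62 + 0.25·37.97 + 0.333333·112.5 = 116.001.
Var(X) = E[X²] − (E[X])² = 116.001 − 55.3784 = 60.6224.
SD(X) = √60.6224 = 7.78604.

7.786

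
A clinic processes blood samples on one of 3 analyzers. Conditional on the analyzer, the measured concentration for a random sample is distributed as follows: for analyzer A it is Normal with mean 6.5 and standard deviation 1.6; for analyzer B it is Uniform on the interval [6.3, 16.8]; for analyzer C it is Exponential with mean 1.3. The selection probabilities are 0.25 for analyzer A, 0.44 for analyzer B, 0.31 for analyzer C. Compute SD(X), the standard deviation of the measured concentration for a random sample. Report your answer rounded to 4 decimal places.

Per component, A: μ=6.5, E[X²]=44.81; B: μ=11.55, E[X²]=142.59; C: μ=1.3, E[X²]=3.38.
E[X] = 0.25·6.5 + 0.44·11.55 + 0.31·1.3 = 7.11.
E[X²] = 0.25·44.81 + 0.44·142.59 + 0.31·3.38 = 74.9899.
Var(X) = E[X²] − (E[X])² = 74.9899 − 50.5521 = 24.4378.
SD(X) = √24.4378 = 4.94346.

4.9435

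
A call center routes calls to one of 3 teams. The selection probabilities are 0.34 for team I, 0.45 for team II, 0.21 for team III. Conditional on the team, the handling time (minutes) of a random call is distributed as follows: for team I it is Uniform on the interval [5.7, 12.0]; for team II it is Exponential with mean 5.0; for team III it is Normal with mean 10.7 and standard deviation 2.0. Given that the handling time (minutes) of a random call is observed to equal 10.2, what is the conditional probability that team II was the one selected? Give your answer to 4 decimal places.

0.1101

Likelihoods f(10.2 | ·): I: 0.15873; II: 0.0260057; III: 0.193334.
Posterior ∝ prior × likelihood. Numerator for II: 0.45·0.0260057 = 0.0117026.
Normalizing constant: 0.34·0.15873 + 0.45·0.0260057 + 0.21·0.193334 = 0.106271.
P(II | observation) = 0.0117026 / 0.106271 = 0.11012.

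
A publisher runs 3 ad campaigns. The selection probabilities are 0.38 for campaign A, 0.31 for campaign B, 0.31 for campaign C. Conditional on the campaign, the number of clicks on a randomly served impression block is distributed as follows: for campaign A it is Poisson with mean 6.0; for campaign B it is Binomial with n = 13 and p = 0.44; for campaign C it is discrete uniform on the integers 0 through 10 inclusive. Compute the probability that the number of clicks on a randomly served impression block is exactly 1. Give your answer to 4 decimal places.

0.0355

Conditional on each campaign, P(X = 1): A: 0.0148725; B: 0.00544067; C: 0.0909091.
By total probability, P(X = 1) = 0.38·0.0148725 + 0.31·0.00544067 + 0.31·0.0909091 = 0.03552.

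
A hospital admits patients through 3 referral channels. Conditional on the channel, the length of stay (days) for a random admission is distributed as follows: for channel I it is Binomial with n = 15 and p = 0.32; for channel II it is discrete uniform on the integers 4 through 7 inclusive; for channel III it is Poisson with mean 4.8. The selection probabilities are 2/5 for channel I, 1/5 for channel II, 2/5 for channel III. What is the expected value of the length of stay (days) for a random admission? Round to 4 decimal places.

Component means — I: 4.8; II: 5.5; III: 4.8.
E[X] = 0.4·4.8 + 0.2·5.5 + 0.4·4.8 = 4.94.

4.9400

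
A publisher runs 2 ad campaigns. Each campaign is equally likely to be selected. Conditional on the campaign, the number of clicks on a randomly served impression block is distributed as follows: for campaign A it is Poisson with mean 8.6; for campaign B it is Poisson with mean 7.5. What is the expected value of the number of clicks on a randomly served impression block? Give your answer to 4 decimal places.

Component means — A: 8.6; B: 7.5.
E[X] = 0.5·8.6 + 0.5·7.5 = 8.05.

8.0500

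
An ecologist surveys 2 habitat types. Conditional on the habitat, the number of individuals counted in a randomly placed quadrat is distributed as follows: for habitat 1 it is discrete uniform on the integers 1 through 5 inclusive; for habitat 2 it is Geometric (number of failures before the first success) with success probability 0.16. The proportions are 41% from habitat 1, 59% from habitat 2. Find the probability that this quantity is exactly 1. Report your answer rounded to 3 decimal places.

Conditional on each habitat, P(X = 1): 1: 0.2; 2: 0.1344.
By total probability, P(X = 1) = 0.41·0.2 + 0.59·0.1344 = 0.161296.

0.161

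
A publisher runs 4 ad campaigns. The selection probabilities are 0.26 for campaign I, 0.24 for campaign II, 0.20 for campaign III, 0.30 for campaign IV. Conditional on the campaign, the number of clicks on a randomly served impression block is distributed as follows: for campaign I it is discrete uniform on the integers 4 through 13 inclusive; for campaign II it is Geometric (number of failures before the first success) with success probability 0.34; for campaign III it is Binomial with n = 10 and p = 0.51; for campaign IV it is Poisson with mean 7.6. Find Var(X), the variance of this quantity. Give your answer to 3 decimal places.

Per component, I: μ=8.5, E[X²]=80.5; II: μ=1.94118, E[X²]=9.47751; III: μ=5.1, E[X²]=28.509; IV: μ=7.6, E[X²]=65.36.
E[X] = 0.26·8.5 + 0.24·1.94118 + 0.2·5.1 + 0.3·7.6 = 5.97588.
E[X²] = 0.26·80.5 + 0.24·9.47751 + 0.2·28.509 + 0.3·65.36 = 48.5144.
Var(X) = E[X²] − (E[X])² = 48.5144 − 35.7112 = 12.8032.

12.803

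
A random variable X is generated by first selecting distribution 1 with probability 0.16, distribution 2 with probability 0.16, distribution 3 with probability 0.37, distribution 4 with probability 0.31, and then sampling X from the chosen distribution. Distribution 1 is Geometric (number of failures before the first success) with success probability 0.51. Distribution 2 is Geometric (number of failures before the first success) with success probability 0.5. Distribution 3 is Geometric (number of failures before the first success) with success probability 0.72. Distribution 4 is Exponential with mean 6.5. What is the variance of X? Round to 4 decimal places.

21.2661

Per component, 1: μ=0.960784, E[X²]=2.807; 2: μ=1, E[X²]=3; 3: μ=0.388889, E[X²]=0.691358; 4: μ=6.5, E[X²]=84.5.
E[X] = 0.16·0.960784 + 0.16·1 + 0.37·0.388889 + 0.31·6.5 = 2.47261.
E[X²] = 0.16·2.807 + 0.16·3 + 0.37·0.691358 + 0.31·84.5 = 27.3799.
Var(X) = E[X²] − (E[X])² = 27.3799 − 6.11382 = 21.2661.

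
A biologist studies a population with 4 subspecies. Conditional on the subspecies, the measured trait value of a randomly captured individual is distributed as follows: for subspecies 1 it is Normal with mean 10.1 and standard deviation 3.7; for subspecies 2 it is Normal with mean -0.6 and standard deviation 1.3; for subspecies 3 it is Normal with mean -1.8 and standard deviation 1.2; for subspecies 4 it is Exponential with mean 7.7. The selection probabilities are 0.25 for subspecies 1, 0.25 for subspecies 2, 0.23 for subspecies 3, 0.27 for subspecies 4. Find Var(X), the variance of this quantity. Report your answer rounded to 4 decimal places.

46.2089

Per component, 1: μ=10.1, E[X²]=115.7; 2: μ=-0.6, E[X²]=2.05; 3: μ=-1.8, E[X²]=4.68; 4: μ=7.7, E[X²]=118.58.
E[X] = 0.25·10.1 + 0.25·-0.6 + 0.23·-1.8 + 0.27·7.7 = 4.04.
E[X²] = 0.25·115.7 + 0.25·2.05 + 0.23·4.68 + 0.27·118.58 = 62.5305.
Var(X) = E[X²] − (E[X])² = 62.5305 − 16.3216 = 46.2089.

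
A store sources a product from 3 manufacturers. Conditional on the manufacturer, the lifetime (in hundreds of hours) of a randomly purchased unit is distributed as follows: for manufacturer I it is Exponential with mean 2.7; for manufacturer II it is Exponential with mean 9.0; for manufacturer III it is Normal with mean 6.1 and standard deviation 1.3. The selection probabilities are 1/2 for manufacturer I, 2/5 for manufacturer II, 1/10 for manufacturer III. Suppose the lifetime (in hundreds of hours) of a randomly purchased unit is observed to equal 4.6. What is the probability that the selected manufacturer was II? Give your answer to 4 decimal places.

Likelihoods f(4.6 | ·): I: 0.0674104; II: 0.0666476; III: 0.157712.
Posterior ∝ prior × likelihood. Numerator for II: 0.4·0.0666476 = 0.0266591.
Normalizing constant: 0.5·0.0674104 + 0.4·0.0666476 + 0.1·0.157712 = 0.0761355.
P(II | observation) = 0.0266591 / 0.0761355 = 0.350153.

0.3502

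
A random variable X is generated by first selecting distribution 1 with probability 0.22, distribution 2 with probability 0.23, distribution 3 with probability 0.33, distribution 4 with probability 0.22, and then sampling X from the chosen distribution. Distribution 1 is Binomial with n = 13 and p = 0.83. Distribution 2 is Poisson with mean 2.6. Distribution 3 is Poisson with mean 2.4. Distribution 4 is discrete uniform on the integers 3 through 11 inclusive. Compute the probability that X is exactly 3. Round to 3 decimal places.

0.143

Conditional on each component, P(X = 3): 1: 3.29678e-06; 2: 0.217572; 3: 0.209014; 4: 0.111111.
By total probability, P(X = 3) = 0.22·3.29678e-06 + 0.23·0.217572 + 0.33·0.209014 + 0.22·0.111111 = 0.143461.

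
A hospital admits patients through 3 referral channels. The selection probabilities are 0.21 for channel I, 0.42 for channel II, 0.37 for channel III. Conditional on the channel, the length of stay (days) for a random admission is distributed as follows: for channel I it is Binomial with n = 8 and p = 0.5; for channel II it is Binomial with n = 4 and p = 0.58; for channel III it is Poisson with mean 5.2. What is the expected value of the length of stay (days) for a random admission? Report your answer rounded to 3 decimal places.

3.738

Component means — I: 4; II: 2.32; III: 5.2.
E[X] = 0.21·4 + 0.42·2.32 + 0.37·5.2 = 3.7384.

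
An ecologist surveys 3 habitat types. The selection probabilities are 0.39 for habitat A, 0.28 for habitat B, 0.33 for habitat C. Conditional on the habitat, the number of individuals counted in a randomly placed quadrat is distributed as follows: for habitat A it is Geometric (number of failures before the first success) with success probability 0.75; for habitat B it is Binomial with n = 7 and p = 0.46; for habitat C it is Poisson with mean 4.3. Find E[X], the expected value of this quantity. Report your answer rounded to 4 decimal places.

Component means — A: 0.333333; B: 3.22; C: 4.3.
E[X] = 0.39·0.333333 + 0.28·3.22 + 0.33·4.3 = 2.4506.

2.4506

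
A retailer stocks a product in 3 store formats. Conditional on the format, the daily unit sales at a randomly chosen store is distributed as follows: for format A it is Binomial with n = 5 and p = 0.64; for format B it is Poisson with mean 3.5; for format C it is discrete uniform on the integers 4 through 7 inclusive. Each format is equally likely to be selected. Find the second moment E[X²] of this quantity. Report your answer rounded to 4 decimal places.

For each component E[X²] = Var + (mean)², giving A: 11.392; B: 15.75; C: 31.5.
Overall E[X²] = 0.333333·11.392 + 0.333333·15.75 + 0.333333·31.5 = 19.5473.

19.5473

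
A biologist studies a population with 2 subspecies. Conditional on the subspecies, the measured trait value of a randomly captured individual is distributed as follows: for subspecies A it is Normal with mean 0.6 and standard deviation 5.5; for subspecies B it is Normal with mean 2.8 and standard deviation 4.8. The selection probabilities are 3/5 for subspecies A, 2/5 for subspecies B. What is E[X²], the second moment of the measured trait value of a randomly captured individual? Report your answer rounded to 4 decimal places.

30.7180

For each component E[X²] = Var + (mean)², giving A: 30.61; B: 30.88.
Overall E[X²] = 0.6·30.61 + 0.4·30.88 = 30.718.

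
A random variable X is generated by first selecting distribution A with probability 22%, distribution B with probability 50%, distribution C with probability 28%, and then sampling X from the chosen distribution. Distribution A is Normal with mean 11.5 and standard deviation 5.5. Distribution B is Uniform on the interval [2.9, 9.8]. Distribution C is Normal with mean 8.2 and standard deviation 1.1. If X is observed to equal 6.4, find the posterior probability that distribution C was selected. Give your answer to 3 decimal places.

Likelihoods f(6.4 | ·): A: 0.0471886; B: 0.144928; C: 0.0950748.
Posterior ∝ prior × likelihood. Numerator for C: 0.28·0.0950748 = 0.0266209.
Normalizing constant: 0.22·0.0471886 + 0.5·0.144928 + 0.28·0.0950748 = 0.109466.
P(C | observation) = 0.0266209 / 0.109466 = 0.243189.

0.243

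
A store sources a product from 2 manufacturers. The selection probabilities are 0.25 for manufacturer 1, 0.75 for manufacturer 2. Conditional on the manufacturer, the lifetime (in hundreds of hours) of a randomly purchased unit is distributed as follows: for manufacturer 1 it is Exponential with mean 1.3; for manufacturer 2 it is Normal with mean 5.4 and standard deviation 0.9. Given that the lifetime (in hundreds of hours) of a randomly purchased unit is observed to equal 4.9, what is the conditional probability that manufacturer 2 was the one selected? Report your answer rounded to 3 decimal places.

0.985

Likelihoods f(4.9 | ·): 1: 0.017746; 2: 0.37988.
Posterior ∝ prior × likelihood. Numerator for 2: 0.75·0.37988 = 0.28491.
Normalizing constant: 0.25·0.017746 + 0.75·0.37988 = 0.289347.
P(2 | observation) = 0.28491 / 0.289347 = 0.984667.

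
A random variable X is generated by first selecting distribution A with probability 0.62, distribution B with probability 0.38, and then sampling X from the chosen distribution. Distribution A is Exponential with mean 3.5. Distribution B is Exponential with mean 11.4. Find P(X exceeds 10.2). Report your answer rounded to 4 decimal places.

Conditional on each component, P(X > 10.2): A: 0.0542428; B: 0.408715.
By total probability, P(X > 10.2) = 0.62·0.0542428 + 0.38·0.408715 = 0.188942.

0.1889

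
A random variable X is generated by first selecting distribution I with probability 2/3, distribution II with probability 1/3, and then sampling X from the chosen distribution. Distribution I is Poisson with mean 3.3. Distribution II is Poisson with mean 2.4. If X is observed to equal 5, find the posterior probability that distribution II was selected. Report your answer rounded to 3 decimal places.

Likelihoods P(X=5 | ·): I: 0.120286; II: 0.0601961.
Posterior ∝ prior × likelihood. Numerator for II: 0.333333·0.0601961 = 0.0200654.
Normalizing constant: 0.666667·0.120286 + 0.333333·0.0601961 = 0.100256.
P(II | observation) = 0.0200654 / 0.100256 = 0.200141.

0.200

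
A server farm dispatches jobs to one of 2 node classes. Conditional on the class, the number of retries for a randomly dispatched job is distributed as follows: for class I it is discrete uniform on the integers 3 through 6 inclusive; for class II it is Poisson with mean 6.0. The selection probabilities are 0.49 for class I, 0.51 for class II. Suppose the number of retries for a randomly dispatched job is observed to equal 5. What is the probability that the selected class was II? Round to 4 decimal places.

Likelihoods P(X=5 | ·): I: 0.25; II: 0.160623.
Posterior ∝ prior × likelihood. Numerator for II: 0.51·0.160623 = 0.0819178.
Normalizing constant: 0.49·0.25 + 0.51·0.160623 = 0.204418.
P(II | observation) = 0.0819178 / 0.204418 = 0.400737.

0.4007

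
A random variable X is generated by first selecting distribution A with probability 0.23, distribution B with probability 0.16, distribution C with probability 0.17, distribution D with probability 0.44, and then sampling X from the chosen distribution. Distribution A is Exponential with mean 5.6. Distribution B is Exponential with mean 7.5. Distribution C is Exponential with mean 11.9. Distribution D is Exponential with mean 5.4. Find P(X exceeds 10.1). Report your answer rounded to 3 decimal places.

Conditional on each component, P(X > 10.1): A: 0.16471; B: 0.260106; C: 0.427954; D: 0.154067.
By total probability, P(X > 10.1) = 0.23·0.16471 + 0.16·0.260106 + 0.17·0.427954 + 0.44·0.154067 = 0.220042.

0.220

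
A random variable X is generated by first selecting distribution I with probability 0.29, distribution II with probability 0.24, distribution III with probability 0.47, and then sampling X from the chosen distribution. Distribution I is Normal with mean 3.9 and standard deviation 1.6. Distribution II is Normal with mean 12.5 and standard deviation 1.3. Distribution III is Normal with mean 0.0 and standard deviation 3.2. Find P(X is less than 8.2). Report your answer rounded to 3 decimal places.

Conditional on each component, P(X < 8.2): I: 0.996401; II: 0.000470341; III: 0.994804.
By total probability, P(X < 8.2) = 0.29·0.996401 + 0.24·0.000470341 + 0.47·0.994804 = 0.756627.

0.757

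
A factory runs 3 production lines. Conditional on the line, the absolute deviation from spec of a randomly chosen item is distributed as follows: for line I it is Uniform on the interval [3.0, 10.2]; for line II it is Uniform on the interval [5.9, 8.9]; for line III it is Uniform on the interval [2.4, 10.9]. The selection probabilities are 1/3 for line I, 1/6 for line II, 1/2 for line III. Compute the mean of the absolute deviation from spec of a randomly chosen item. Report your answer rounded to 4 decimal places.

6.7583

Component means — I: 6.6; II: 7.4; III: 6.65.
E[X] = 0.333333·6.6 + 0.166667·7.4 + 0.5·6.65 = 6.75833.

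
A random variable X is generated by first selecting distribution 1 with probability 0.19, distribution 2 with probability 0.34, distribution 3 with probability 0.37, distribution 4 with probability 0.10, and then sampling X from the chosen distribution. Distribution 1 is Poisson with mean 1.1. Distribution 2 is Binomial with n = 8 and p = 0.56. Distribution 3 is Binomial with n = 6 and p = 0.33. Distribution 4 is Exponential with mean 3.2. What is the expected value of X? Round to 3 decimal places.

Component means — 1: 1.1; 2: 4.48; 3: 1.98; 4: 3.2.
E[X] = 0.19·1.1 + 0.34·4.48 + 0.37·1.98 + 0.1·3.2 = 2.7848.

2.785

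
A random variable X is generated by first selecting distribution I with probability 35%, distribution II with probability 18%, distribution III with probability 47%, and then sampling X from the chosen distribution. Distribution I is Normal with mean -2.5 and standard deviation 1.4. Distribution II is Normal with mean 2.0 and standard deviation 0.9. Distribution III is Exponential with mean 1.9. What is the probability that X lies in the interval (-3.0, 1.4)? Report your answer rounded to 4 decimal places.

0.5134

Conditional on each component, P(-3.0 < X < 1.4): I: 0.636837; II: 0.252493; III: 0.521377.
By total probability, P(-3.0 < X < 1.4) = 0.35·0.636837 + 0.18·0.252493 + 0.47·0.521377 = 0.513389.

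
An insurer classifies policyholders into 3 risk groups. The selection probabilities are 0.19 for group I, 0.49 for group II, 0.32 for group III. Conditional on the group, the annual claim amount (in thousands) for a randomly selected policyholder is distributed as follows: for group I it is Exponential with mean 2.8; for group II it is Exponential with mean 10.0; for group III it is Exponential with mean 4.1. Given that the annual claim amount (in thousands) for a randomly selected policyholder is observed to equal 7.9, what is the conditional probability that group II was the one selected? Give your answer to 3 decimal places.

0.591

Likelihoods f(7.9 | ·): I: 0.0212574; II: 0.0453845; III: 0.0355144.
Posterior ∝ prior × likelihood. Numerator for II: 0.49·0.0453845 = 0.0222384.
Normalizing constant: 0.19·0.0212574 + 0.49·0.0453845 + 0.32·0.0355144 = 0.0376419.
P(II | observation) = 0.0222384 / 0.0376419 = 0.590788.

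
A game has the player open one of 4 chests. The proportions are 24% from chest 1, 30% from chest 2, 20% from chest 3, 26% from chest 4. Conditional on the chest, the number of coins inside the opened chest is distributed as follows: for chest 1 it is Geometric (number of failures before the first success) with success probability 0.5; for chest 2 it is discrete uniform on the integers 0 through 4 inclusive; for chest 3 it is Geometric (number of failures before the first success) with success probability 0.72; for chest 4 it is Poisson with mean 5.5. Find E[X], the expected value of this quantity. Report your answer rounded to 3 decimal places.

2.348

Component means — 1: 1; 2: 2; 3: 0.388889; 4: 5.5.
E[X] = 0.24·1 + 0.3·2 + 0.2·0.388889 + 0.26·5.5 = 2.34778.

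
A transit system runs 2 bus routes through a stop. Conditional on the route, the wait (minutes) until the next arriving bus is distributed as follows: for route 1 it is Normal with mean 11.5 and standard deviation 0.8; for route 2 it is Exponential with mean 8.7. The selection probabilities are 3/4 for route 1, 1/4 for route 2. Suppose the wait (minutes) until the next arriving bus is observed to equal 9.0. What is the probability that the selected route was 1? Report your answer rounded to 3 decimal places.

Likelihoods f(9.0 | ·): 1: 0.00377782; 2: 0.0408517.
Posterior ∝ prior × likelihood. Numerator for 1: 0.75·0.00377782 = 0.00283337.
Normalizing constant: 0.75·0.00377782 + 0.25·0.0408517 = 0.0130463.
P(1 | observation) = 0.00283337 / 0.0130463 = 0.217178.

0.217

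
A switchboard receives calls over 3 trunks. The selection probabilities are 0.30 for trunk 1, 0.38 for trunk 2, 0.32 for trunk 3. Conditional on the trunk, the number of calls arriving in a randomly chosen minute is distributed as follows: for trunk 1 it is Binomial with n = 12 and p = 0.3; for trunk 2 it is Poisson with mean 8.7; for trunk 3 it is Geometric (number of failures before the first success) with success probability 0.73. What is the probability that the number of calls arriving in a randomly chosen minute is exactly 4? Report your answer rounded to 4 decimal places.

Conditional on each trunk, P(X = 4): 1: 0.23114; 2: 0.0397653; 3: 0.00387952.
By total probability, P(X = 4) = 0.3·0.23114 + 0.38·0.0397653 + 0.32·0.00387952 = 0.0856942.

0.0857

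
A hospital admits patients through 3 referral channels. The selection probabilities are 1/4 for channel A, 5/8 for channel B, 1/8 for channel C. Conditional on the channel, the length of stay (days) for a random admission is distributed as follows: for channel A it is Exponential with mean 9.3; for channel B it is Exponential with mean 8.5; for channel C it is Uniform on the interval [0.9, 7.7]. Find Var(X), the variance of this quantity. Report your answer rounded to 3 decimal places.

69.520

Per component, A: μ=9.3, E[X²]=172.98; B: μ=8.5, E[X²]=144.5; C: μ=4.3, E[X²]=22.3433.
E[X] = 0.25·9.3 + 0.625·8.5 + 0.125·4.3 = 8.175.
E[X²] = 0.25·172.98 + 0.625·144.5 + 0.125·22.3433 = 136.35.
Var(X) = E[X²] − (E[X])² = 136.35 − 66.8306 = 69.5198.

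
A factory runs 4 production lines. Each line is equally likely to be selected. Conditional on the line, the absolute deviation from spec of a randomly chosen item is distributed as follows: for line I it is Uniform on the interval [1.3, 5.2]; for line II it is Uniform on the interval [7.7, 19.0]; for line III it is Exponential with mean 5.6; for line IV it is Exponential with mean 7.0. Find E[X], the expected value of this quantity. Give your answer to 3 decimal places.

Component means — I: 3.25; II: 13.35; III: 5.6; IV: 7.
E[X] = 0.25·3.25 + 0.25·13.35 + 0.25·5.6 + 0.25·7 = 7.3.

7.300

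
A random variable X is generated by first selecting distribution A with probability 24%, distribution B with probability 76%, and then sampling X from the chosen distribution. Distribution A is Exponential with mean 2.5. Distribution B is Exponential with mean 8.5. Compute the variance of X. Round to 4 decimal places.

Per component, A: μ=2.5, E[X²]=12.5; B: μ=8.5, E[X²]=144.5.
E[X] = 0.24·2.5 + 0.76·8.5 = 7.06.
E[X²] = 0.24·12.5 + 0.76·144.5 = 112.82.
Var(X) = E[X²] − (E[X])² = 112.82 − 49.8436 = 62.9764.

62.9764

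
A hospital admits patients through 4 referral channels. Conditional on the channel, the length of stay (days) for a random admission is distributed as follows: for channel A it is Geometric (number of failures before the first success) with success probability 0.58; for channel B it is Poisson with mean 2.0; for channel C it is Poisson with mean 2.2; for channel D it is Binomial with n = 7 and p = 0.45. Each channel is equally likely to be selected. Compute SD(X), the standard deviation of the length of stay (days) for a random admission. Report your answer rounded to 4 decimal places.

1.5945

Per component, A: μ=0.724138, E[X²]=1.77289; B: μ=2, E[X²]=6; C: μ=2.2, E[X²]=7.04; D: μ=3.15, E[X²]=11.655.
E[X] = 0.25·0.724138 + 0.25·2 + 0.25·2.2 + 0.25·3.15 = 2.01853.
E[X²] = 0.25·1.77289 + 0.25·6 + 0.25·7.04 + 0.25·11.655 = 6.61697.
Var(X) = E[X²] − (E[X])² = 6.61697 − 4.07448 = 2.54249.
SD(X) = √2.54249 = 1.59452.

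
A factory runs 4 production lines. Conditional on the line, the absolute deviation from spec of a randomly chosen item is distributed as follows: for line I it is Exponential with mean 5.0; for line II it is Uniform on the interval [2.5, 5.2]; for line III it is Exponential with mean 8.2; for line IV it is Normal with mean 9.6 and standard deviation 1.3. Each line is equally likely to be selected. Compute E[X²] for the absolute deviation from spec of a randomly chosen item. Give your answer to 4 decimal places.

For each component E[X²] = Var + (mean)², giving I: 50; II: 15.43; III: 134.48; IV: 93.85.
Overall E[X²] = 0.25·50 + 0.25·15.43 + 0.25·134.48 + 0.25·93.85 = 73.44.

73.4400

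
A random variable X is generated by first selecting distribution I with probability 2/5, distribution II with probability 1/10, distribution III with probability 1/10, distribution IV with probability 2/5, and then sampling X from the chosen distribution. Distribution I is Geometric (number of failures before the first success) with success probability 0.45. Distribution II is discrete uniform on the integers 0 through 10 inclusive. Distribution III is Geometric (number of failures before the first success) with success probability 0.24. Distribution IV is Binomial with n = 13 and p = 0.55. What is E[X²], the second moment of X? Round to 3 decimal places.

For each component E[X²] = Var + (mean)², giving I: 4.20988; II: 35; III: 23.2222; IV: 54.34.
Overall E[X²] = 0.4·4.20988 + 0.1·35 + 0.1·23.2222 + 0.4·54.34 = 29.2422.

29.242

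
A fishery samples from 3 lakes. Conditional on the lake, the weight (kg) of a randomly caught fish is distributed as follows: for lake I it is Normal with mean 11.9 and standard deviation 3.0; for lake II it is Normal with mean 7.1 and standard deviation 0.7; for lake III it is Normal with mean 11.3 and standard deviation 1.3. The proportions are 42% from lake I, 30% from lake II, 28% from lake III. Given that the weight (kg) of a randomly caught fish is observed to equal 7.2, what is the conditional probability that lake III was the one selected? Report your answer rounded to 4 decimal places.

Likelihoods f(7.2 | ·): I: 0.0389774; II: 0.564132; III: 0.00212353.
Posterior ∝ prior × likelihood. Numerator for III: 0.28·0.00212353 = 0.000594588.
Normalizing constant: 0.42·0.0389774 + 0.3·0.564132 + 0.28·0.00212353 = 0.186205.
P(III | observation) = 0.000594588 / 0.186205 = 0.0031932.

0.0032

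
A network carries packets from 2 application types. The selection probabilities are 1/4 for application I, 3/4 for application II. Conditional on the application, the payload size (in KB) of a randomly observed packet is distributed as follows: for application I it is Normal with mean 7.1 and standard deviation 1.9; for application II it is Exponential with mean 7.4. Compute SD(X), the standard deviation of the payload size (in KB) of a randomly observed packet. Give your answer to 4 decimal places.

Per component, I: μ=7.1, E[X²]=54.02; II: μ=7.4, E[X²]=109.52.
E[X] = 0.25·7.1 + 0.75·7.4 = 7.325.
E[X²] = 0.25·54.02 + 0.75·109.52 = 95.645.
Var(X) = E[X²] − (E[X])² = 95.645 − 53.6556 = 41.9894.
SD(X) = √41.9894 = 6.47992.

6.4799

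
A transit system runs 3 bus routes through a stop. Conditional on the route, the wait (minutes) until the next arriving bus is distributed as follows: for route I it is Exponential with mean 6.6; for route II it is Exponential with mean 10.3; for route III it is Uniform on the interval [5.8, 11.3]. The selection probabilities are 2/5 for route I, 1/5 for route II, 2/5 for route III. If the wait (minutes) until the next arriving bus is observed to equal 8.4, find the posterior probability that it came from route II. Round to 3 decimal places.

0.087

Likelihoods f(8.4 | ·): I: 0.0424344; II: 0.0429518; III: 0.181818.
Posterior ∝ prior × likelihood. Numerator for II: 0.2·0.0429518 = 0.00859035.
Normalizing constant: 0.4·0.0424344 + 0.2·0.0429518 + 0.4·0.181818 = 0.0982914.
P(II | observation) = 0.00859035 / 0.0982914 = 0.0873968.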